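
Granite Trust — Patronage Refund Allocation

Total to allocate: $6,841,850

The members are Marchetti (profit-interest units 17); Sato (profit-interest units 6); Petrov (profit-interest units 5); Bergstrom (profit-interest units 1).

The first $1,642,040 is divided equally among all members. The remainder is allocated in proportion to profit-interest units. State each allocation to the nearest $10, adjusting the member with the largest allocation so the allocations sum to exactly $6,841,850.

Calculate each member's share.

Marchetti: $3,458,680; Sato: $1,486,330; Petrov: $1,307,030; Bergstrom: $589,810

First tranche $1,642,040 split equally: $410,510 each.
Remainder $5,199,810 by profit-interest units (total 29): Marchetti 3,048,164.48 → $3,048,160; Sato 1,075,822.76 → $1,075,820; Petrov 896,518.97 → $896,520; Bergstrom 179,303.79 → $179,300.
Rounding difference +$10 on remainder applied to Marchetti.
Totals: Marchetti $410,510 + $3,048,170 = $3,458,680; Sato $410,510 + $1,075,820 = $1,486,330; Petrov $410,510 + $896,520 = $1,307,030; Bergstrom $410,510 + $179,300 = $589,810.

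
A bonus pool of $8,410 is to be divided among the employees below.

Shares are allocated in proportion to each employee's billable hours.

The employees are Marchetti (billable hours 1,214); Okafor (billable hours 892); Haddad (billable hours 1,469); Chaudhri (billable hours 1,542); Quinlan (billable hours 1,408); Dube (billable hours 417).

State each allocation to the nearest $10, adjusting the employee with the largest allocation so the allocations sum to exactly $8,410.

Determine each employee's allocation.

Total billable hours = 6,942.
Unrounded shares: Marchetti 1,214/6,942 × $8,410 = 1,470.72; Okafor 892/6,942 × $8,410 = 1,080.63; Haddad 1,469/6,942 × $8,410 = 1,779.64; Chaudhri 1,542/6,942 × $8,410 = 1,868.08; Quinlan 1,408/6,942 × $8,410 = 1,705.74; Dube 417/6,942 × $8,410 = 505.18.
At nearest $10: Marchetti $1,470; Okafor $1,080; Haddad $1,780; Chaudhri $1,870; Quinlan $1,710; Dube $510. Sum = $8,420.
Difference $8,410 − $8,420 = −$10 applied to largest allocation (Chaudhri): Chaudhri becomes $1,860.

Marchetti: $1,470; Okafor: $1,080; Haddad: $1,780; Chaudhri: $1,860; Quinlan: $1,710; Dube: $510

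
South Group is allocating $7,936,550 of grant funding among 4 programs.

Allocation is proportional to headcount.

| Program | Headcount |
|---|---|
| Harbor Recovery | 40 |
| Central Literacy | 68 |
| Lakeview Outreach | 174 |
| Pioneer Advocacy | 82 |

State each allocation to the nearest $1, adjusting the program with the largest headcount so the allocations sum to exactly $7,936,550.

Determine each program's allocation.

Combined headcount = 364.
Unrounded shares: Harbor Recovery 40/364 × $7,936,550 = 872,148.35; Central Literacy 68/364 × $7,936,550 = 1,482,652.20; Lakeview Outreach 174/364 × $7,936,550 = 3,793,845.33; Pioneer Advocacy 82/364 × $7,936,550 = 1,787,904.12.
At nearest $1: Harbor Recovery $872,148; Central Literacy $1,482,652; Lakeview Outreach $3,793,845; Pioneer Advocacy $1,787,904. Sum = $7,936,549.
Difference $7,936,550 − $7,936,549 = +$1 applied to largest headcount (Lakeview Outreach): Lakeview Outreach becomes $3,793,846.

Harbor Recovery: $872,148 | Central Literacy: $1,482,652 | Lakeview Outreach: $3,793,846 | Pioneer Advocacy: $1,787,904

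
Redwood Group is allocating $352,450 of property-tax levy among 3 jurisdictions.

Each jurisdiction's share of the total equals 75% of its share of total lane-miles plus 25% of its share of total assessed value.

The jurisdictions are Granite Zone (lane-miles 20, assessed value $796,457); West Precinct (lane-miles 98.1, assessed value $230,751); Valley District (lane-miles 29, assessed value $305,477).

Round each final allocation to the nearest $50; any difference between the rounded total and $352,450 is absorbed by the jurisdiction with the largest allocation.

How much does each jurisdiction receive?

Granite Zone: $88,600; West Precinct: $191,550; Valley District: $72,300

Totals — lane-miles 147.1, assessed value 1,332,685.
Composite weights (75% lane-miles + 25% assessed value): Granite Zone 0.2514; West Precinct 0.5435; Valley District 0.2052.
Proportional shares: Granite Zone 88,598.81; West Precinct 191,541.35; Valley District 72,309.84.
Rounded to nearest $50: Granite Zone $88,600; West Precinct $191,550; Valley District $72,300. Sum = $352,450.
Sum already equals the total — no adjustment.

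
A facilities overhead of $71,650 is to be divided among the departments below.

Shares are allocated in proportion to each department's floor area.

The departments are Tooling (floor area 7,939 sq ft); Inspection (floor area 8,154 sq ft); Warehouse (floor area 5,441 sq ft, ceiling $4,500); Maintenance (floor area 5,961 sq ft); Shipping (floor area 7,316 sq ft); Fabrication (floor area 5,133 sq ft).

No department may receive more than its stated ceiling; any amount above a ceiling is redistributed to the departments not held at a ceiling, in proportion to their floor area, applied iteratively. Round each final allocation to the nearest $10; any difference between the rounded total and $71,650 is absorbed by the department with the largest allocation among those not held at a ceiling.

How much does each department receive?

Tooling: $15,450 | Inspection: $15,870 | Warehouse: $4,500 | Maintenance: $11,600 | Shipping: $14,240 | Fabrication: $9,990

Floor area total: 39,944.
Pro-rata shares before constraints: Tooling 14,240.67; Inspection 14,626.33; Warehouse 9,759.86; Maintenance 10,692.61; Shipping 13,123.16; Fabrication 9,207.38.
Cap binds for Warehouse ($4,500); remaining pool $67,150 reallocated over remaining floor area 34,503.
Shares after redistribution: Tooling 15,450.94 → $15,450; Inspection 15,869.38 → $15,870; Maintenance 11,601.34 → $11,600; Shipping 14,238.45 → $14,240; Fabrication 9,989.88 → $9,990.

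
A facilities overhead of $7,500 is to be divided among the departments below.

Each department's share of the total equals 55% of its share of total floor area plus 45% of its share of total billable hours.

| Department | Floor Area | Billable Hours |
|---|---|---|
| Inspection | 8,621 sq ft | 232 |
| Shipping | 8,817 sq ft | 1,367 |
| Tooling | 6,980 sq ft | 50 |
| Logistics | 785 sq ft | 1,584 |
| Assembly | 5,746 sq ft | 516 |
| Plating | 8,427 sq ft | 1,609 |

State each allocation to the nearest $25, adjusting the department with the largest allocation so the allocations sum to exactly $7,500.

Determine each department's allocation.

Inspection: $1,050; Shipping: $1,775; Tooling: $775; Logistics: $1,075; Assembly: $925; Plating: $1,900

Floor area total 39,376; billable hours total 5,358.
Composite weights (55% floor area + 45% billable hours): Inspection 0.1399; Shipping 0.2380; Tooling 0.1017; Logistics 0.1440; Assembly 0.1236; Plating 0.2528.
Raw shares: Inspection 1,049.27; Shipping 1,784.73; Tooling 762.71; Logistics 1,080.00; Assembly 926.97; Plating 1,896.31.
At nearest $25: Inspection $1,050; Shipping $1,775; Tooling $775; Logistics $1,075; Assembly $925; Plating $1,900. Sum = $7,500.
No rounding difference to absorb.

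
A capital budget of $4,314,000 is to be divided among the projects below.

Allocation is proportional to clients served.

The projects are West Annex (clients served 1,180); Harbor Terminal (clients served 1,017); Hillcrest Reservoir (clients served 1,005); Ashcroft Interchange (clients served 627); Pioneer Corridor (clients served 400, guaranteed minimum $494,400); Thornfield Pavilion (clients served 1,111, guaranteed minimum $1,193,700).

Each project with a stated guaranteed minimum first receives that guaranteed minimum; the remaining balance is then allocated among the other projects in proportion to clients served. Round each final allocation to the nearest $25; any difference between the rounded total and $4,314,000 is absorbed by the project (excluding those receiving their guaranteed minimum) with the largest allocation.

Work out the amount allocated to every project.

West Annex: $809,225 · Harbor Terminal: $697,450 · Hillcrest Reservoir: $689,225 · Ashcroft Interchange: $430,000 · Pioneer Corridor: $494,400 · Thornfield Pavilion: $1,193,700

Fund the minimums — Pioneer Corridor $494,400; Thornfield Pavilion $1,193,700. Remaining pool $2,625,900.
Remaining pool split over remaining clients served 3,829: West Annex 809,235.31 → $809,225; Harbor Terminal 697,451.11 → $697,450; Hillcrest Reservoir 689,221.60 → $689,225; Ashcroft Interchange 429,991.98 → $430,000.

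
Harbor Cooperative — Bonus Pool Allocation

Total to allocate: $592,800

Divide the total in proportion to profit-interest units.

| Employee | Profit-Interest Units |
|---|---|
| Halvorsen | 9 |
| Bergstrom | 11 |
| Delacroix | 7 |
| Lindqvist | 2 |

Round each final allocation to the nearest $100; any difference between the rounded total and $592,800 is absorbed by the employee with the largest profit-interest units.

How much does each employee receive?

Profit-interest units total: 29.
Raw shares: Halvorsen 9/29 × $592,800 = 183,972.41; Bergstrom 11/29 × $592,800 = 224,855.17; Delacroix 7/29 × $592,800 = 143,089.66; Lindqvist 2/29 × $592,800 = 40,882.76.
After rounding ($100): Halvorsen $184,000; Bergstrom $224,900; Delacroix $143,100; Lindqvist $40,900. Sum = $592,900.
Difference $592,800 − $592,900 = −$100 applied to largest profit-interest units (Bergstrom): Bergstrom becomes $224,800.

Halvorsen: $184,000; Bergstrom: $224,800; Delacroix: $143,100; Lindqvist: $40,900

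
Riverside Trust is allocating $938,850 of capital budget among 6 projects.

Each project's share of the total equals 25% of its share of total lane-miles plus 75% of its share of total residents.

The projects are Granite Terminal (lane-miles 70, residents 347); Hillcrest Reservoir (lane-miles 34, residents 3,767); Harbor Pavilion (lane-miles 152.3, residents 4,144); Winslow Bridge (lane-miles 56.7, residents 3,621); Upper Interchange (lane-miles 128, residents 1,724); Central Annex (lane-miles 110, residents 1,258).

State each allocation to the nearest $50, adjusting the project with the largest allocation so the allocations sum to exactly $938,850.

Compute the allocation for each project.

Granite Terminal: $46,250 · Hillcrest Reservoir: $192,950 · Harbor Pavilion: $261,300 · Winslow Bridge: $195,700 · Upper Interchange: $136,200 · Central Annex: $106,450

Totals — lane-miles 551, residents 14,861.
Blended shares (25% lane-miles + 75% residents): Granite Terminal 0.0493; Hillcrest Reservoir 0.2055; Harbor Pavilion 0.2782; Winslow Bridge 0.2085; Upper Interchange 0.1451; Central Annex 0.1134.
Unrounded shares: Granite Terminal 46,259.69; Hillcrest Reservoir 192,969.54; Harbor Pavilion 261,225.29; Winslow Bridge 195,721.47; Upper Interchange 136,210.69; Central Annex 106,463.32.
Rounded to nearest $50: Granite Terminal $46,250; Hillcrest Reservoir $192,950; Harbor Pavilion $261,250; Winslow Bridge $195,700; Upper Interchange $136,200; Central Annex $106,450. Sum = $938,800.
Difference $938,850 − $938,800 = +$50 applied to largest allocation (Harbor Pavilion): Harbor Pavilion becomes $261,300.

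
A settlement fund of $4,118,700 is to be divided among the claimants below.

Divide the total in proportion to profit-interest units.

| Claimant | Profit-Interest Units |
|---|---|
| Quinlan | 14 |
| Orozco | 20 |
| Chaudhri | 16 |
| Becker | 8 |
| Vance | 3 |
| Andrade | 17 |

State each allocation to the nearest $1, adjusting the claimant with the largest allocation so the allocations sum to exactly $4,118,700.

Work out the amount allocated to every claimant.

Quinlan: $739,254 · Orozco: $1,056,076 · Chaudhri: $844,862 · Becker: $422,431 · Vance: $158,412 · Andrade: $897,665

Total profit-interest units = 78.
Unrounded shares: Quinlan 14/78 × $4,118,700 = 739,253.85; Orozco 20/78 × $4,118,700 = 1,056,076.92; Chaudhri 16/78 × $4,118,700 = 844,861.54; Becker 8/78 × $4,118,700 = 422,430.77; Vance 3/78 × $4,118,700 = 158,411.54; Andrade 17/78 × $4,118,700 = 897,665.38.
After rounding ($1): Quinlan $739,254; Orozco $1,056,077; Chaudhri $844,862; Becker $422,431; Vance $158,412; Andrade $897,665. Sum = $4,118,701.
Difference $4,118,700 − $4,118,701 = −$1 applied to largest allocation (Orozco): Orozco becomes $1,056,076.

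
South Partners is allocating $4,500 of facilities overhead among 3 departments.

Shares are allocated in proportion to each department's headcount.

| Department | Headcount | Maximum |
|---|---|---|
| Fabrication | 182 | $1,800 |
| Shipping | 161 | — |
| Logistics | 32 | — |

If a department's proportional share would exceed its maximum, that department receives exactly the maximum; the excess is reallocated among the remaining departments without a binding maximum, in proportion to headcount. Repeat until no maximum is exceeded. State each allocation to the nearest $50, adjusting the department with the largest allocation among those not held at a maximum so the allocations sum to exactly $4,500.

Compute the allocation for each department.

Combined headcount = 375.
Unconstrained shares: Fabrication 2,184.00; Shipping 1,932.00; Logistics 384.00.
Cap binds for Fabrication ($1,800); residual $2,700 reallocated over remaining headcount 193.
Redistributed shares: Shipping 2,252.33 → $2,250; Logistics 447.67 → $450.

Fabrication: $1,800 · Shipping: $2,250 · Logistics: $450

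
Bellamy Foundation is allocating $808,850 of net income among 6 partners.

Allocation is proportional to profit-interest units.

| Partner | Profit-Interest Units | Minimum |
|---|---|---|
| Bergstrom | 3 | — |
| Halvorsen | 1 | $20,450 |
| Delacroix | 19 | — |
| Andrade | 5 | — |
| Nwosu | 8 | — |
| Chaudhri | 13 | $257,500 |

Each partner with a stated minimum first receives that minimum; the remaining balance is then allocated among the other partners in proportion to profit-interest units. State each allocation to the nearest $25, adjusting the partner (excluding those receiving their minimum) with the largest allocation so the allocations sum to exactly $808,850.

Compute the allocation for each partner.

Guaranteed amounts: Halvorsen $20,450; Chaudhri $257,500. Balance $530,900.
Balance split over remaining profit-interest units 35: Bergstrom 45,505.71 → $45,500; Delacroix 288,202.86 → $288,200; Andrade 75,842.86 → $75,850; Nwosu 121,348.57 → $121,350.

Bergstrom: $45,500; Halvorsen: $20,450; Delacroix: $288,200; Andrade: $75,850; Nwosu: $121,350; Chaudhri: $257,500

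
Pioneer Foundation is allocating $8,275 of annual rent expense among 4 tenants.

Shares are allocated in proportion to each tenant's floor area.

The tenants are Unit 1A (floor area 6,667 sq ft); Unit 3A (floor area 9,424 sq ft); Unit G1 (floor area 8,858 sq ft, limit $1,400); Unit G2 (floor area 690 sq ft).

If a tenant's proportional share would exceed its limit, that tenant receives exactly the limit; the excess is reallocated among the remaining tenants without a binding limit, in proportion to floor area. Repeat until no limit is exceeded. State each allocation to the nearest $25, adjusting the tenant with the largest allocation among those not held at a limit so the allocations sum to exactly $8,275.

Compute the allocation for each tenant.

Combined floor area = 25,639.
Unconstrained shares: Unit 1A 2,151.78; Unit 3A 3,041.60; Unit G1 2,858.92; Unit G2 222.70.
Cap binds for Unit G1 ($1,400); residual $6,875 reallocated over remaining floor area 16,781.
Shares after redistribution: Unit 1A 2,731.40 → $2,725; Unit 3A 3,860.91 → $3,850; Unit G2 282.69 → $275.
Rounding difference +$25 applied to Unit 3A → $3,875.

Unit 1A: $2,725; Unit 3A: $3,875; Unit G1: $1,400; Unit G2: $275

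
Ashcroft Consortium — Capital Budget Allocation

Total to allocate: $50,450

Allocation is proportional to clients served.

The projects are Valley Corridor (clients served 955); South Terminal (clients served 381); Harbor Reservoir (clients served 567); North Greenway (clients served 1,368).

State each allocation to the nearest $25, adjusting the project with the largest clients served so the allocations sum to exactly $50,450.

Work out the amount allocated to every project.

Valley Corridor: $14,725 | South Terminal: $5,875 | Harbor Reservoir: $8,750 | North Greenway: $21,100

Clients served total: 955 + 381 + 567 + 1,368 = 3,271.
Pro-rata amounts: Valley Corridor 14,729.36; South Terminal 5,876.32; Harbor Reservoir 8,745.08; North Greenway 21,099.24.
After rounding ($25): Valley Corridor $14,725; South Terminal $5,875; Harbor Reservoir $8,750; North Greenway $21,100. Sum = $50,450.
No rounding difference to absorb.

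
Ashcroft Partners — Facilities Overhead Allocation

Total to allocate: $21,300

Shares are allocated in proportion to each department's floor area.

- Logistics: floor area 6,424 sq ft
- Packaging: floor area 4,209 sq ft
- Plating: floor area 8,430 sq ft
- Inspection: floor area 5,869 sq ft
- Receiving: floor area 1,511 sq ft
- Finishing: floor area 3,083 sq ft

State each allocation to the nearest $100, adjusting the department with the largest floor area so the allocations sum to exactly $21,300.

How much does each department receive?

Logistics: $4,600; Packaging: $3,000; Plating: $6,200; Inspection: $4,200; Receiving: $1,100; Finishing: $2,200

Total floor area = 29,526.
Pro-rata amounts: Logistics 6,424/29,526 × $21,300 = 4,634.26; Packaging 4,209/29,526 × $21,300 = 3,036.36; Plating 8,430/29,526 × $21,300 = 6,081.39; Inspection 5,869/29,526 × $21,300 = 4,233.89; Receiving 1,511/29,526 × $21,300 = 1,090.03; Finishing 3,083/29,526 × $21,300 = 2,224.07.
Rounded to nearest $100: Logistics $4,600; Packaging $3,000; Plating $6,100; Inspection $4,200; Receiving $1,100; Finishing $2,200. Sum = $21,200.
Difference $21,300 − $21,200 = +$100 applied to largest floor area (Plating): Plating becomes $6,200.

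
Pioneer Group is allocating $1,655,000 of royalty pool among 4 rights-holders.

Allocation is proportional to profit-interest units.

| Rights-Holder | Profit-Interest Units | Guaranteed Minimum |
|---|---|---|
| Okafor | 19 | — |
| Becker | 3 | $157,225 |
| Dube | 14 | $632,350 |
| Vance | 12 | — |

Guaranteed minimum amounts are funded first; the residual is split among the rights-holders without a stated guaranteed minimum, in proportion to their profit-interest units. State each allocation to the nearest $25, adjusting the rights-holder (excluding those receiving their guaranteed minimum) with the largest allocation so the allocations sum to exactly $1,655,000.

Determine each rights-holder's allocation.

Guaranteed amounts: Becker $157,225; Dube $632,350. Balance $865,425.
Balance split over remaining profit-interest units 31: Okafor 530,421.77 → $530,425; Vance 335,003.23 → $335,000.

Okafor: $530,425 · Becker: $157,225 · Dube: $632,350 · Vance: $335,000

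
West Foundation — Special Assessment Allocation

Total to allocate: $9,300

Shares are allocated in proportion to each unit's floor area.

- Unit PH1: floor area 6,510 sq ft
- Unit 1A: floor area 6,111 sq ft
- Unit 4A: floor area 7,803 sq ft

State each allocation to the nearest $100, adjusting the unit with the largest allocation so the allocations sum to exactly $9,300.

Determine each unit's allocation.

Unit PH1: $3,000 | Unit 1A: $2,800 | Unit 4A: $3,500

Total floor area = 20,424.
Raw shares: Unit PH1 6,510/20,424 × $9,300 = 2,964.31; Unit 1A 6,111/20,424 × $9,300 = 2,782.62; Unit 4A 7,803/20,424 × $9,300 = 3,553.07.
After rounding ($100): Unit PH1 $3,000; Unit 1A $2,800; Unit 4A $3,600. Sum = $9,400.
Difference $9,300 − $9,400 = −$100 applied to largest allocation (Unit 4A): Unit 4A becomes $3,500.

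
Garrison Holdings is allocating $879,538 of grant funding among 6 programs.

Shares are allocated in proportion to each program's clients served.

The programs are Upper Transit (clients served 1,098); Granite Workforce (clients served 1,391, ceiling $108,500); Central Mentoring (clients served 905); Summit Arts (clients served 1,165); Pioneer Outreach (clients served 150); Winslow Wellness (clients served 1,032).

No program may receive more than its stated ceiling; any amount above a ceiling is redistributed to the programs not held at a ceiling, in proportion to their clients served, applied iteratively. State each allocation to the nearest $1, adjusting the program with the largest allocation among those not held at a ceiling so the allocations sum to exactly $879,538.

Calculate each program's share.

Clients served total: 5,741.
Pro-rata shares before constraints: Upper Transit 168,216.81; Granite Workforce 213,105.27; Central Mentoring 138,648.65; Summit Arts 178,481.41; Pioneer Outreach 22,980.44; Winslow Wellness 158,105.42.
Capped: Granite Workforce ($108,500); residual $771,038 reallocated over remaining clients served 4,350.
Remaining shares: Upper Transit 194,620.63 → $194,621; Central Mentoring 160,411.35 → $160,411; Summit Arts 206,496.38 → $206,496; Pioneer Outreach 26,587.52 → $26,588; Winslow Wellness 182,922.12 → $182,922.

Upper Transit: $194,621; Granite Workforce: $108,500; Central Mentoring: $160,411; Summit Arts: $206,496; Pioneer Outreach: $26,588; Winslow Wellness: $182,922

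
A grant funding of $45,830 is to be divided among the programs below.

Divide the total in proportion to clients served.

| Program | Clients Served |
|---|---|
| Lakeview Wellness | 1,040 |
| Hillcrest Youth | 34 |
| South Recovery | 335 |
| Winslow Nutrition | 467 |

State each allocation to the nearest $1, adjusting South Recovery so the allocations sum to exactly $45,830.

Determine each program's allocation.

Clients served total: 1,876.
Pro-rata amounts: Lakeview Wellness 1,040/1,876 × $45,830 = 25,406.82; Hillcrest Youth 34/1,876 × $45,830 = 830.61; South Recovery 335/1,876 × $45,830 = 8,183.93; Winslow Nutrition 467/1,876 × $45,830 = 11,408.64.
After rounding ($1): Lakeview Wellness $25,407; Hillcrest Youth $831; South Recovery $8,184; Winslow Nutrition $11,409. Sum = $45,831.
Difference $45,830 − $45,831 = −$1 applied to South Recovery: South Recovery becomes $8,183.

Lakeview Wellness: $25,407; Hillcrest Youth: $831; South Recovery: $8,183; Winslow Nutrition: $11,409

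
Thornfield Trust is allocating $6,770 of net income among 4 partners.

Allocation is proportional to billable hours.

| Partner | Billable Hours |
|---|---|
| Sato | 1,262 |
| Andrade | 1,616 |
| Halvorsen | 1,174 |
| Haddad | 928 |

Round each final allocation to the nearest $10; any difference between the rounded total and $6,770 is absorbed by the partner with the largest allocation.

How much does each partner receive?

Total billable hours = 4,980.
Unrounded shares: Sato 1,262/4,980 × $6,770 = 1,715.61; Andrade 1,616/4,980 × $6,770 = 2,196.85; Halvorsen 1,174/4,980 × $6,770 = 1,595.98; Haddad 928/4,980 × $6,770 = 1,261.56.
At nearest $10: Sato $1,720; Andrade $2,200; Halvorsen $1,600; Haddad $1,260. Sum = $6,780.
Difference $6,770 − $6,780 = −$10 applied to largest allocation (Andrade): Andrade becomes $2,190.

Sato: $1,720 · Andrade: $2,190 · Halvorsen: $1,600 · Haddad: $1,260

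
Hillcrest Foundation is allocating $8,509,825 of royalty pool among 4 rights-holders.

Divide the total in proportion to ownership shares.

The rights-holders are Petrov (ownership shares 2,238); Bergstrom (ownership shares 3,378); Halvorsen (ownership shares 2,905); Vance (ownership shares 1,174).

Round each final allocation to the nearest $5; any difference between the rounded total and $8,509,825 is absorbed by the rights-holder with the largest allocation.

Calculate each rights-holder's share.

Total ownership shares = 9,695.
Raw shares: Petrov 2,238/9,695 × $8,509,825 = 1,964,413.45; Bergstrom 3,378/9,695 × $8,509,825 = 2,965,053.00; Halvorsen 2,905/9,695 × $8,509,825 = 2,549,875.36; Vance 1,174/9,695 × $8,509,825 = 1,030,483.19.
After rounding ($5): Petrov $1,964,415; Bergstrom $2,965,055; Halvorsen $2,549,875; Vance $1,030,485. Sum = $8,509,830.
Difference $8,509,825 − $8,509,830 = −$5 applied to largest allocation (Bergstrom): Bergstrom becomes $2,965,050.

Petrov: $1,964,415; Bergstrom: $2,965,050; Halvorsen: $2,549,875; Vance: $1,030,485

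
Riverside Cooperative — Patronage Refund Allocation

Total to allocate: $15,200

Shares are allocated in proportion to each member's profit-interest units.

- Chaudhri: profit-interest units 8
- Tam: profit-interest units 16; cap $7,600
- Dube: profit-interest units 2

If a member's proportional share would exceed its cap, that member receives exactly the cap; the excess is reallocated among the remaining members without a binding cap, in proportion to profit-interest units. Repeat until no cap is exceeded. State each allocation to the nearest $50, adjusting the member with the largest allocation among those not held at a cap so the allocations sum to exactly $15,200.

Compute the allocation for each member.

Sum of profit-interest units: 26.
Unconstrained shares: Chaudhri 4,676.92; Tam 9,353.85; Dube 1,169.23.
Capped: Tam ($7,600); balance $7,600 reallocated over remaining profit-interest units 10.
Redistributed shares: Chaudhri 6,080.00 → $6,100; Dube 1,520.00 → $1,500.

Chaudhri: $6,100 · Tam: $7,600 · Dube: $1,500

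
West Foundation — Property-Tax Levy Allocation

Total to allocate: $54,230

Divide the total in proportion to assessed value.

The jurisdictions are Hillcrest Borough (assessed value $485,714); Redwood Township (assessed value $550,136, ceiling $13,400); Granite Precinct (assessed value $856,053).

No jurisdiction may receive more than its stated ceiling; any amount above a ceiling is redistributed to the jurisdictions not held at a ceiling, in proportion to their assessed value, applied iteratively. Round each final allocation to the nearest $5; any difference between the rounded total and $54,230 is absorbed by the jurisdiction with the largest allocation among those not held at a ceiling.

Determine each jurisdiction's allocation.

Hillcrest Borough: $14,780; Redwood Township: $13,400; Granite Precinct: $26,050

Sum of assessed value: 1,891,903.
Pro-rata shares before constraints: Hillcrest Borough 13,922.63; Redwood Township 15,769.24; Granite Precinct 24,538.13.
Held at cap: Redwood Township ($13,400); balance $40,830 reallocated over remaining assessed value 1,341,767.
Redistributed shares: Hillcrest Borough 14,780.29 → $14,780; Granite Precinct 26,049.71 → $26,050.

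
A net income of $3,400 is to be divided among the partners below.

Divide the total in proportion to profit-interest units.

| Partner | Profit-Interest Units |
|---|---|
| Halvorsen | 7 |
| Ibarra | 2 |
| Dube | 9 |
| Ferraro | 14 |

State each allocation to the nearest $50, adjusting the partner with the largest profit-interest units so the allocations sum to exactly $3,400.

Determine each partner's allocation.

Halvorsen: $750; Ibarra: $200; Dube: $950; Ferraro: $1,500

Sum of profit-interest units: 7 + 2 + 9 + 14 = 32.
Proportional shares: Halvorsen 743.75; Ibarra 212.50; Dube 956.25; Ferraro 1,487.50.
At nearest $50: Halvorsen $750; Ibarra $200; Dube $950; Ferraro $1,500. Sum = $3,400.
Rounded total matches; no reconciliation needed.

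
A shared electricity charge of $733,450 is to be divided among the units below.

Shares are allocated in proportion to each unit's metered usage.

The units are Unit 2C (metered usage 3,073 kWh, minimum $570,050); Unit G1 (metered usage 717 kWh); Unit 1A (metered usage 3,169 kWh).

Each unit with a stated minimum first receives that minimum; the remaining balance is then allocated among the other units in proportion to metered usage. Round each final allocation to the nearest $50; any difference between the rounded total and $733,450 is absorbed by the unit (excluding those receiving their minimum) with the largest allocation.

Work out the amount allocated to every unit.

Unit 2C: $570,050 | Unit G1: $30,150 | Unit 1A: $133,250

Guaranteed amounts: Unit 2C $570,050. Residual $163,400.
Residual split over remaining metered usage 3,886: Unit G1 30,148.69 → $30,150; Unit 1A 133,251.31 → $133,250.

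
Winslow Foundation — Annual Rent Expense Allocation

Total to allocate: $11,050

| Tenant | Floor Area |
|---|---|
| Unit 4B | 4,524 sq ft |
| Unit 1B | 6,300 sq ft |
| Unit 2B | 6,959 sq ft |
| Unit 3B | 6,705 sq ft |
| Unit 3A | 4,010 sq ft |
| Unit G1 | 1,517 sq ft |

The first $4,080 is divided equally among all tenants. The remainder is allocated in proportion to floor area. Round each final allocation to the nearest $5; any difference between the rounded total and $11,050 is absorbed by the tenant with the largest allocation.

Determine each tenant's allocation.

Equal tier: $4,080 ÷ 6 = $680 apiece.
Remainder $6,970 by floor area (total 30,015): Unit 4B 1,050.55 → $1,050; Unit 1B 1,462.97 → $1,465; Unit 2B 1,616.00 → $1,615; Unit 3B 1,557.02 → $1,555; Unit 3A 931.19 → $930; Unit G1 352.27 → $350.
Rounding difference +$5 on remainder applied to Unit 2B.
Totals: Unit 4B $680 + $1,050 = $1,730; Unit 1B $680 + $1,465 = $2,145; Unit 2B $680 + $1,620 = $2,300; Unit 3B $680 + $1,555 = $2,235; Unit 3A $680 + $930 = $1,610; Unit G1 $680 + $350 = $1,030.

Unit 4B: $1,730 | Unit 1B: $2,145 | Unit 2B: $2,300 | Unit 3B: $2,235 | Unit 3A: $1,610 | Unit G1: $1,030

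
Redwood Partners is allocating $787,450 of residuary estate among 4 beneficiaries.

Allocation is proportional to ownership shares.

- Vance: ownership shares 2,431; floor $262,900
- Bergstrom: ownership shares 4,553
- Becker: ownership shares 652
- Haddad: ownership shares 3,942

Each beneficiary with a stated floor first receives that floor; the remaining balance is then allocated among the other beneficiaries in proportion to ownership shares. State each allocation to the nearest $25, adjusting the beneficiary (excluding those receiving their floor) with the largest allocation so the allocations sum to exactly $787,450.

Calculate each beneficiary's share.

Fund the minimums — Vance $262,900. Remaining pool $524,550.
Remaining pool split over remaining ownership shares 9,147: Bergstrom 261,099.39 → $261,100; Becker 37,390.03 → $37,400; Haddad 226,060.58 → $226,050.

Vance: $262,900 · Bergstrom: $261,100 · Becker: $37,400 · Haddad: $226,050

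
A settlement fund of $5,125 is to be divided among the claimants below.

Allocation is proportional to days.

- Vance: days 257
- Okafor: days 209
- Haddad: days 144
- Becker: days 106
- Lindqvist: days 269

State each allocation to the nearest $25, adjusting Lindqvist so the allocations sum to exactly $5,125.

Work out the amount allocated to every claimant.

Days total: 985.
Proportional shares: Vance 257/985 × $5,125 = 1,337.18; Okafor 209/985 × $5,125 = 1,087.44; Haddad 144/985 × $5,125 = 749.24; Becker 106/985 × $5,125 = 551.52; Lindqvist 269/985 × $5,125 = 1,399.62.
Rounded to nearest $25: Vance $1,325; Okafor $1,075; Haddad $750; Becker $550; Lindqvist $1,400. Sum = $5,100.
Difference $5,125 − $5,100 = +$25 applied to Lindqvist: Lindqvist becomes $1,425.

Vance: $1,325 · Okafor: $1,075 · Haddad: $750 · Becker: $550 · Lindqvist: $1,425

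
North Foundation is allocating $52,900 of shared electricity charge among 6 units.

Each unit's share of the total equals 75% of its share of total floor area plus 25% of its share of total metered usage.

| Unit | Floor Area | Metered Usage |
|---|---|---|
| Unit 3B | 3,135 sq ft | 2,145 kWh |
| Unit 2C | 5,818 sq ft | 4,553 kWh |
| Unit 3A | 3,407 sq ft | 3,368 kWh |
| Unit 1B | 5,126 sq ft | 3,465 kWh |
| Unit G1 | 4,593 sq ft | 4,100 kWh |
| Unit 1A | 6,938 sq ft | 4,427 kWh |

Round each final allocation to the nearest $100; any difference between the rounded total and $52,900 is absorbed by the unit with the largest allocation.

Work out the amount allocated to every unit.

Floor area total 29,017; metered usage total 22,058.
Combined weights (75% floor area + 25% metered usage): Unit 3B 0.1053; Unit 2C 0.2020; Unit 3A 0.1262; Unit 1B 0.1718; Unit G1 0.1652; Unit 1A 0.2295.
Pro-rata amounts: Unit 3B 5,572.54; Unit 2C 10,684.74; Unit 3A 6,677.70; Unit 1B 9,086.25; Unit G1 8,738.20; Unit 1A 12,140.57.
Rounded to nearest $100: Unit 3B $5,600; Unit 2C $10,700; Unit 3A $6,700; Unit 1B $9,100; Unit G1 $8,700; Unit 1A $12,100. Sum = $52,900.
Rounded total matches; no reconciliation needed.

Unit 3B: $5,600 · Unit 2C: $10,700 · Unit 3A: $6,700 · Unit 1B: $9,100 · Unit G1: $8,700 · Unit 1A: $12,100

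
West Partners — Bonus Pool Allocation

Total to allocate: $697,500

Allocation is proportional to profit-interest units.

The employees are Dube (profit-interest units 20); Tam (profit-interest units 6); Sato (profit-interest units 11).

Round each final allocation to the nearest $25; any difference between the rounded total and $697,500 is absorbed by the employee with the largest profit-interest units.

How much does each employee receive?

Total profit-interest units = 20 + 6 + 11 = 37.
Proportional shares: Dube 377,027.03; Tam 113,108.11; Sato 207,364.86.
At nearest $25: Dube $377,025; Tam $113,100; Sato $207,375. Sum = $697,500.
Rounded total matches; no reconciliation needed.

Dube: $377,025 | Tam: $113,100 | Sato: $207,375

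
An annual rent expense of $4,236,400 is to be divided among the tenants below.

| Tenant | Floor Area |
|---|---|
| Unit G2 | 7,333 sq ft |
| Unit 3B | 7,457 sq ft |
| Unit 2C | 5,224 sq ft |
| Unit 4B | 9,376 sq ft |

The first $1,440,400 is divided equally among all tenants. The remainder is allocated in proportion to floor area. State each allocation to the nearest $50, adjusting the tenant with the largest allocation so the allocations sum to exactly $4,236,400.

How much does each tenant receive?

Unit G2: $1,057,700; Unit 3B: $1,069,500; Unit 2C: $857,100; Unit 4B: $1,252,100

$1,440,400 shared equally gives $360,100 per tenant.
Remainder $2,796,000 by floor area (total 29,390): Unit G2 697,620.55 → $697,600; Unit 3B 709,417.22 → $709,400; Unit 2C 496,982.10 → $497,000; Unit 4B 891,980.13 → $892,000.
Totals: Unit G2 $360,100 + $697,600 = $1,057,700; Unit 3B $360,100 + $709,400 = $1,069,500; Unit 2C $360,100 + $497,000 = $857,100; Unit 4B $360,100 + $892,000 = $1,252,100.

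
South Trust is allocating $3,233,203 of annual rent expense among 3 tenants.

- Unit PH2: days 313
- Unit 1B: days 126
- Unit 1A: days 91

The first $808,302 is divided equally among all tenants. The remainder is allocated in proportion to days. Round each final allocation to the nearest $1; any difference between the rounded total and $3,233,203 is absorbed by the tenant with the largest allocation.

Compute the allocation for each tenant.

$808,302 shared equally gives $269,434 per tenant.
Remainder $2,424,901 by days (total 530): Unit PH2 1,432,064.18 → $1,432,064; Unit 1B 576,485.90 → $576,486; Unit 1A 416,350.93 → $416,351.
Totals: Unit PH2 $269,434 + $1,432,064 = $1,701,498; Unit 1B $269,434 + $576,486 = $845,920; Unit 1A $269,434 + $416,351 = $685,785.

Unit PH2: $1,701,498 | Unit 1B: $845,920 | Unit 1A: $685,785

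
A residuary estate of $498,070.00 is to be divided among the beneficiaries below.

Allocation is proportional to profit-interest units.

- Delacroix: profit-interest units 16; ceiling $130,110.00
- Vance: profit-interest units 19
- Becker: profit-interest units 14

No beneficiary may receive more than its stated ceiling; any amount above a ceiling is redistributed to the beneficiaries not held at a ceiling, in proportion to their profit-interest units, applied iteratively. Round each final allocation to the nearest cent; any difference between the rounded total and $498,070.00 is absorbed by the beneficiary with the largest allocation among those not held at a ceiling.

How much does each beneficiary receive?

Total profit-interest units = 49.
Pro-rata shares before constraints: Delacroix 162,635.1020; Vance 193,129.1837; Becker 142,305.7143.
Cap binds for Delacroix ($130,110.00); remaining pool $367,960.00 reallocated over remaining profit-interest units 33.
Remaining shares: Vance 211,855.7576 → $211,855.76; Becker 156,104.2424 → $156,104.24.

Delacroix: $130,110.00; Vance: $211,855.76; Becker: $156,104.24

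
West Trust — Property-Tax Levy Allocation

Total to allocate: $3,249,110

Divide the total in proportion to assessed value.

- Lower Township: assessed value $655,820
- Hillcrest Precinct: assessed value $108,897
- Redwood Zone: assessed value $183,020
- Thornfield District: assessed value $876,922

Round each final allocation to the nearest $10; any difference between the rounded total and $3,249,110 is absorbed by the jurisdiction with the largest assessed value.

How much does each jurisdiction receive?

Lower Township: $1,167,800; Hillcrest Precinct: $193,910; Redwood Zone: $325,900; Thornfield District: $1,561,500

Combined assessed value = 1,824,659.
Unrounded shares: Lower Township 655,820/1,824,659 × $3,249,110 = 1,167,797.01; Hillcrest Precinct 108,897/1,824,659 × $3,249,110 = 193,909.29; Redwood Zone 183,020/1,824,659 × $3,249,110 = 325,897.67; Thornfield District 876,922/1,824,659 × $3,249,110 = 1,561,506.03.
At nearest $10: Lower Township $1,167,800; Hillcrest Precinct $193,910; Redwood Zone $325,900; Thornfield District $1,561,510. Sum = $3,249,120.
Difference $3,249,110 − $3,249,120 = −$10 applied to largest assessed value (Thornfield District): Thornfield District becomes $1,561,500.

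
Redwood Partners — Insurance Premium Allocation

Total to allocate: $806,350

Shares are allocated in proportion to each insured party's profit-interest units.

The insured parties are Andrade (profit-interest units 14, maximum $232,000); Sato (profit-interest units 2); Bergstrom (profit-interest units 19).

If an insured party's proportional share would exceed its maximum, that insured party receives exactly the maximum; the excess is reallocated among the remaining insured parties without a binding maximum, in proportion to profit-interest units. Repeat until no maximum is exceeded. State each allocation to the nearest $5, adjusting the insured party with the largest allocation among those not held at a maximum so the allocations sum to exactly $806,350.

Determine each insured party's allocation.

Andrade: $232,000; Sato: $54,700; Bergstrom: $519,650

Profit-interest units total: 35.
Unconstrained shares: Andrade 322,540.00; Sato 46,077.14; Bergstrom 437,732.86.
Held at cap: Andrade ($232,000); balance $574,350 reallocated over remaining profit-interest units 21.
Shares after redistribution: Sato 54,700.00 → $54,700; Bergstrom 519,650.00 → $519,650.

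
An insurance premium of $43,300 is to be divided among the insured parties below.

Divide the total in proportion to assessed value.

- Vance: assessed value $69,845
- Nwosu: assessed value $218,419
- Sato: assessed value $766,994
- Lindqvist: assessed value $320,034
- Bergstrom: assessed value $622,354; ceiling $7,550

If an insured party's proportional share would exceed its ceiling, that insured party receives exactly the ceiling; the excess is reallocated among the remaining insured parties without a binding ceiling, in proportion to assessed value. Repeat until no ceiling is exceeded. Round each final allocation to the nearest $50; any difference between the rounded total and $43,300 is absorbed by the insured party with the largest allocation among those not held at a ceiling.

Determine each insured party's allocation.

Vance: $1,800; Nwosu: $5,700; Sato: $19,950; Lindqvist: $8,300; Bergstrom: $7,550

Assessed value total: 1,997,646.
Unconstrained shares: Vance 1,513.93; Nwosu 4,734.34; Sato 16,624.99; Lindqvist 6,936.90; Bergstrom 13,489.84.
Cap binds for Bergstrom ($7,550); remaining pool $35,750 reallocated over remaining assessed value 1,375,292.
Redistributed shares: Vance 1,815.58 → $1,800; Nwosu 5,677.69 → $5,700; Sato 19,937.61 → $19,950; Lindqvist 8,319.12 → $8,300.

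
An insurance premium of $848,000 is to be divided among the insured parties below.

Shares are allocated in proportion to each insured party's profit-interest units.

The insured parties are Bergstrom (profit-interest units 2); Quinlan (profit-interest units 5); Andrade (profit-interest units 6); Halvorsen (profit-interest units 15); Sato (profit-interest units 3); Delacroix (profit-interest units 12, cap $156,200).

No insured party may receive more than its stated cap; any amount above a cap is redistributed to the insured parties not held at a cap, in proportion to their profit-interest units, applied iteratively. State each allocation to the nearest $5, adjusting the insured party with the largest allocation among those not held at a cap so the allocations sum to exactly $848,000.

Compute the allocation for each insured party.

Bergstrom: $44,630 | Quinlan: $111,580 | Andrade: $133,895 | Halvorsen: $334,745 | Sato: $66,950 | Delacroix: $156,200

Total profit-interest units = 43.
Unconstrained shares: Bergstrom 39,441.86; Quinlan 98,604.65; Andrade 118,325.58; Halvorsen 295,813.95; Sato 59,162.79; Delacroix 236,651.16.
Held at cap: Delacroix ($156,200); balance $691,800 reallocated over remaining profit-interest units 31.
Shares after redistribution: Bergstrom 44,632.26 → $44,630; Quinlan 111,580.65 → $111,580; Andrade 133,896.77 → $133,895; Halvorsen 334,741.94 → $334,740; Sato 66,948.39 → $66,950.
Rounding difference +$5 applied to Halvorsen → $334,745.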